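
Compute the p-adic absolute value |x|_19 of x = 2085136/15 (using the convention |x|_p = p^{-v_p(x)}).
|2085136/15|_19 = 1/130321

Step 1 — compute v_19(x) by factoring powers of 19 out of the numerator and denominator: v_19(2085136/15) = 4. Step 2 — apply |x|_p = p^{-v_p(x)} = 19^{-4} = 1/130321.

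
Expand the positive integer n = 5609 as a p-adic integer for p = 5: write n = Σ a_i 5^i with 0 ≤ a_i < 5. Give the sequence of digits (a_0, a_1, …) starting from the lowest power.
(a_0, a_1, …) = (4, 1, 4, 4, 3, 1)

Repeated division by 5 gives the digits low-to-high: 5609 = 4 + 1·5^1 + 4·5^2 + 4·5^3 + 3·5^4 + 1·5^5. Digit sequence: (4, 1, 4, 4, 3, 1).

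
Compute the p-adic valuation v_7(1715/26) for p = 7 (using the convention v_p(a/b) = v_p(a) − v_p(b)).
v_7(1715/26) = 3

Factor powers of 7 from the numerator and denominator of the reduced fraction: 1715 = 7^3 · 5 and 26 = 7^0 · 26. Apply v_p(a/b) = v_p(a) − v_p(b): v_7(1715/26) = 3 − 0 = 3.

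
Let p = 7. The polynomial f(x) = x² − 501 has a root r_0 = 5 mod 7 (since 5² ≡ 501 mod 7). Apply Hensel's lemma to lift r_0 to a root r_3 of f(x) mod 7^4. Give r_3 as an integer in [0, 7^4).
r_3 = 1552 (mod 2401)

Hensel's recurrence: r_{i+1} = r_i − f(r_i)·(f′(r_i))^{-1} mod 7^{i+2}, with f′(x) = 2x. Iterate:
  r_0 = 5 (mod 7)
  r_1 = 33 (mod 49)
  r_2 = 180 (mod 343)
  r_3 = 1552 (mod 2401)
Final: r_3 = 1552, and one checks f(r_3) ≡ 0 mod 7^4.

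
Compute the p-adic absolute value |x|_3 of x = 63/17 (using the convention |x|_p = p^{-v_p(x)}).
|63/17|_3 = 1/9

Step 1 — compute v_3(x) by factoring powers of 3 out of the numerator and denominator: v_3(63/17) = 2. Step 2 — apply |x|_p = p^{-v_p(x)} = 3^{-2} = 1/9.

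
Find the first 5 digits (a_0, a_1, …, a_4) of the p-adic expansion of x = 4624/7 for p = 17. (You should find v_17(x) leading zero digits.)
(a_0, …, a_4) = (0, 0, 12, 14, 4)

v_17(4624/7) = 2, so a_0 = ... = a_1 = 0. Factor out: x = 17^2 · u with u = 16/7 a unit in ℤ_17. Expand u iteratively via a_{v+i} = u_i mod 17, u_{i+1} = (u_i − a_{v+i})/17:
  u_0 = 16/7;  a_2 = 12;  u_1 = (u_0 − 12)/17 = -4/7
  u_1 = -4/7;  a_3 = 14;  u_2 = (u_1 − 14)/17 = -6/7
  u_2 = -6/7;  a_4 = 4;  u_3 = (u_2 − 4)/17 = -2/7
Digits: (0, 0, 12, 14, 4).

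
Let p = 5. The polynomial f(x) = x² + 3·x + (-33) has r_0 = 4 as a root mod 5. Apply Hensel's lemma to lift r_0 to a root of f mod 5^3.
r_2 = 59 (mod 125)

Hensel: r_{i+1} = r_i − f(r_i)·(f′(r_i))^{-1} mod 5^{i+2}, f′(x) = 2x + 3. Iterate:
  r_0 = 4 (mod 5)
  r_1 = 9 (mod 25)
  r_2 = 59 (mod 125)
Final: r = 59 satisfies f(r) ≡ 0 mod 5^3.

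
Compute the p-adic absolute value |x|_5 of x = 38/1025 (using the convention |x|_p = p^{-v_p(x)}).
|38/1025|_5 = 25

Step 1 — compute v_5(x) by factoring powers of 5 out of the numerator and denominator: v_5(38/1025) = -2. Step 2 — apply |x|_p = p^{-v_p(x)} = 5^{2} = 25.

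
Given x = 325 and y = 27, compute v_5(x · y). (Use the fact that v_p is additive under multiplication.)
v_5(8775) = 2

v_p(x) = 2 (factor: 325 = 5^2 · 13); v_p(y) = 0 (factor: 27 = 5^0 · 27). Additivity: v_p(xy) = v_p(x) + v_p(y) = 2 + 0 = 2. (Direct check: xy = 8775 = 5^2 · (351).)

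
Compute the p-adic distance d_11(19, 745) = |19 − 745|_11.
d_11(19, 745) = 1/121

Step 1 — x − y = 19 − 745 = -726. Step 2 — v_11(-726) = 2 (factor: -726 = −(11^2 · 6); the sign does not affect v_p). Step 3 — |x − y|_11 = 11^{-2} = 1/121.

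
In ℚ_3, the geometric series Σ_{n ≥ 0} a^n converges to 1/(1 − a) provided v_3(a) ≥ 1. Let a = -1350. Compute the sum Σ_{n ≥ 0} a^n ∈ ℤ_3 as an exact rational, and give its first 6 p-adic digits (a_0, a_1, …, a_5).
Σ a^n = 1/(1 − a) = 1/1351;  first 6 digits = (1, 0, 0, 1, 1, 0)

v_3(a) = 3 ≥ 1, so the series converges in ℤ_3 to 1/(1 − a) = 1/(1 − (-1350)) = 1/1351. Expand this rational in ℤ_3: compute digits iteratively via d_i = x_i mod 3, x_{i+1} = (x_i − d_i)/3. The first 6 digits are (1, 0, 0, 1, 1, 0).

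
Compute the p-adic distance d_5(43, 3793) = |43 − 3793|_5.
d_5(43, 3793) = 1/625

Step 1 — x − y = 43 − 3793 = -3750. Step 2 — v_5(-3750) = 4 (factor: -3750 = −(5^4 · 6); the sign does not affect v_p). Step 3 — |x − y|_5 = 5^{-4} = 1/625.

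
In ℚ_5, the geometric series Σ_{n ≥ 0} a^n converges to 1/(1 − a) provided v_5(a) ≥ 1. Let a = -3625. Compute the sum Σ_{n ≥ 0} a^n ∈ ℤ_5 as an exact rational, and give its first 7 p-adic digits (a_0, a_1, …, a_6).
Σ a^n = 1/(1 − a) = 1/3626;  first 7 digits = (1, 0, 0, 1, 4, 3, 0)

v_5(a) = 3 ≥ 1, so the series converges in ℤ_5 to 1/(1 − a) = 1/(1 − (-3625)) = 1/3626. Expand this rational in ℤ_5: compute digits iteratively via d_i = x_i mod 5, x_{i+1} = (x_i − d_i)/5. The first 7 digits are (1, 0, 0, 1, 4, 3, 0).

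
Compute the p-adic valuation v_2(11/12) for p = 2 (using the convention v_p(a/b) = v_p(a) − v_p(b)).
v_2(11/12) = -2

Factor powers of 2 from the numerator and denominator of the reduced fraction: 11 = 2^0 · 11 and 12 = 2^2 · 3. Apply v_p(a/b) = v_p(a) − v_p(b): v_2(11/12) = 0 − 2 = -2.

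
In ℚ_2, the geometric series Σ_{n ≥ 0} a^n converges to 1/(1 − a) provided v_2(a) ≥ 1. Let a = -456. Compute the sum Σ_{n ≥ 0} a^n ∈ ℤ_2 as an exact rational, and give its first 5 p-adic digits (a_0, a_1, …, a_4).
Σ a^n = 1/(1 − a) = 1/457;  first 5 digits = (1, 0, 0, 1, 1)

v_2(a) = 3 ≥ 1, so the series converges in ℤ_2 to 1/(1 − a) = 1/(1 − (-456)) = 1/457. Expand this rational in ℤ_2: compute digits iteratively via d_i = x_i mod 2, x_{i+1} = (x_i − d_i)/2. The first 5 digits are (1, 0, 0, 1, 1).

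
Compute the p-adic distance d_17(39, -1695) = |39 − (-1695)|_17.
d_17(39, -1695) = 1/289

Step 1 — x − y = 39 − (-1695) = 1734. Step 2 — v_17(1734) = 2 (factor: 1734 = (17^2 · 6); the sign does not affect v_p). Step 3 — |x − y|_17 = 17^{-2} = 1/289.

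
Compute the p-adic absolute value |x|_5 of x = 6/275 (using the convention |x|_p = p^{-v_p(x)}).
|6/275|_5 = 25

Step 1 — compute v_5(x) by factoring powers of 5 out of the numerator and denominator: v_5(6/275) = -2. Step 2 — apply |x|_p = p^{-v_p(x)} = 5^{2} = 25.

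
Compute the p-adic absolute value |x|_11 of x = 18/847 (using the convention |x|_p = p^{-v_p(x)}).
|18/847|_11 = 121

Step 1 — compute v_11(x) by factoring powers of 11 out of the numerator and denominator: v_11(18/847) = -2. Step 2 — apply |x|_p = p^{-v_p(x)} = 11^{2} = 121.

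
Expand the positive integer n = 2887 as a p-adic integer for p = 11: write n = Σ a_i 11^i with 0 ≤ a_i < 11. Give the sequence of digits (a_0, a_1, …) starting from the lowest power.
(a_0, a_1, …) = (5, 9, 1, 2)

Repeated division by 11 gives the digits low-to-high: 2887 = 5 + 9·11^1 + 1·11^2 + 2·11^3. Digit sequence: (5, 9, 1, 2).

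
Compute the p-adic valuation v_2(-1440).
v_2(-1440) = 5

v_2(n) is the largest exponent k such that 2^k divides n. Factor out: -1440 = -2^5 · 45. (Sign doesn't affect v_p.) So v_2(-1440) = 5.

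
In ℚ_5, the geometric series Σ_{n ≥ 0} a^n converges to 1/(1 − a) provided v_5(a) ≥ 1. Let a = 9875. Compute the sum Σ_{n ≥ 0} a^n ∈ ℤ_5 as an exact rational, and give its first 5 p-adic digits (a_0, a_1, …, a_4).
Σ a^n = 1/(1 − a) = -1/9874;  first 5 digits = (1, 0, 0, 4, 0)

v_5(a) = 3 ≥ 1, so the series converges in ℤ_5 to 1/(1 − a) = 1/(1 − 9875) = -1/9874. Expand this rational in ℤ_5: compute digits iteratively via d_i = x_i mod 5, x_{i+1} = (x_i − d_i)/5. The first 5 digits are (1, 0, 0, 4, 0).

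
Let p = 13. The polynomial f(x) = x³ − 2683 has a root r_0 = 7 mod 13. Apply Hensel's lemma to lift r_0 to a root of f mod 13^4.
r_3 = 13098 (mod 28561)

Hensel: r_{i+1} = r_i − f(r_i)/f′(r_i) mod 13^{i+2}, where f′(x) = 3x². Iterate:
  r_0 = 7 (mod 13)
  r_1 = 85 (mod 169)
  r_2 = 2113 (mod 2197)
  r_3 = 13098 (mod 28561)
Final: r = 13098 with f(r) ≡ 0 mod 13^4.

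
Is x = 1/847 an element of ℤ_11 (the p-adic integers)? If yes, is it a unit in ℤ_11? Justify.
x ∉ ℤ_11 (v_11(x) = -2 < 0)

ℤ_11 = {x ∈ ℚ_11 : v_11(x) ≥ 0} and ℤ_11^× = {x ∈ ℤ_11 : v_11(x) = 0}. Here v_11(1/847) = v_11(num) − v_11(den) = -2; compare against these criteria.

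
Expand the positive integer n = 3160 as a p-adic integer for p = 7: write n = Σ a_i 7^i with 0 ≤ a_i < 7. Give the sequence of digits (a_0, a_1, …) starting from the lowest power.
(a_0, a_1, …) = (3, 3, 1, 2, 1)

Repeated division by 7 gives the digits low-to-high: 3160 = 3 + 3·7^1 + 1·7^2 + 2·7^3 + 1·7^4. Digit sequence: (3, 3, 1, 2, 1).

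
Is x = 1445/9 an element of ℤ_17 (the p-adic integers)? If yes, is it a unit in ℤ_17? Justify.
x ∈ ℤ_17 but not a unit; v_17(x) = 2 > 0

ℤ_17 = {x ∈ ℚ_17 : v_17(x) ≥ 0} and ℤ_17^× = {x ∈ ℤ_17 : v_17(x) = 0}. Here v_17(1445/9) = v_17(num) − v_17(den) = 2; compare against these criteria.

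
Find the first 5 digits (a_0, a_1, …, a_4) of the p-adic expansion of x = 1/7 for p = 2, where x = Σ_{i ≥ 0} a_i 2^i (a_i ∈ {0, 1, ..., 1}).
(a_0, …, a_4) = (1, 1, 1, 0, 1)

v_2(1/7) = 0 (numerator and denominator both coprime to 2), so x ∈ ℤ_2^×. Compute digits iteratively via a_i = x_i mod 2, x_{i+1} = (x_i − a_i)/2, with x_0 = x:
  x_0 = 1/7;  a_0 = 1;  x_1 = (x_0 − 1)/2 = -3/7
  x_1 = -3/7;  a_1 = 1;  x_2 = (x_1 − 1)/2 = -5/7
  x_2 = -5/7;  a_2 = 1;  x_3 = (x_2 − 1)/2 = -6/7
  x_3 = -6/7;  a_3 = 0;  x_4 = (x_3 − 0)/2 = -3/7
  x_4 = -3/7;  a_4 = 1;  x_5 = (x_4 − 1)/2 = -5/7
Digits: (1, 1, 1, 0, 1).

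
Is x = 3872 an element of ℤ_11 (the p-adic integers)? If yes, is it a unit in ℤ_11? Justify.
x ∈ ℤ_11 but not a unit; v_11(x) = 2 > 0

ℤ_11 = {x ∈ ℚ_11 : v_11(x) ≥ 0} and ℤ_11^× = {x ∈ ℤ_11 : v_11(x) = 0}. Here v_11(3872) = v_11(num) − v_11(den) = 2; compare against these criteria.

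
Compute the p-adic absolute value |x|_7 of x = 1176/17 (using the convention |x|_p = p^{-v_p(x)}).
|1176/17|_7 = 1/49

Step 1 — compute v_7(x) by factoring powers of 7 out of the numerator and denominator: v_7(1176/17) = 2. Step 2 — apply |x|_p = p^{-v_p(x)} = 7^{-2} = 1/49.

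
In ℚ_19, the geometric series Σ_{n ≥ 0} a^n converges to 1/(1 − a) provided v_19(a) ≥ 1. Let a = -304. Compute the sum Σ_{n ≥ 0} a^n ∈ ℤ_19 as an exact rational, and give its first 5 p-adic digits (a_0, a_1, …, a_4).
Σ a^n = 1/(1 − a) = 1/305;  first 5 digits = (1, 3, 8, 2, 18)

v_19(a) = 1 ≥ 1, so the series converges in ℤ_19 to 1/(1 − a) = 1/(1 − (-304)) = 1/305. Expand this rational in ℤ_19: compute digits iteratively via d_i = x_i mod 19, x_{i+1} = (x_i − d_i)/19. The first 5 digits are (1, 3, 8, 2, 18).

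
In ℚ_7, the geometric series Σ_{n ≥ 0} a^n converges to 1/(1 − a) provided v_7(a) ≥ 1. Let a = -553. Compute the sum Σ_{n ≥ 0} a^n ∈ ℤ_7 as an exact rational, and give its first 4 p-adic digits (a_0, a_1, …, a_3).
Σ a^n = 1/(1 − a) = 1/554;  first 4 digits = (1, 5, 6, 6)

v_7(a) = 1 ≥ 1, so the series converges in ℤ_7 to 1/(1 − a) = 1/(1 − (-553)) = 1/554. Expand this rational in ℤ_7: compute digits iteratively via d_i = x_i mod 7, x_{i+1} = (x_i − d_i)/7. The first 4 digits are (1, 5, 6, 6).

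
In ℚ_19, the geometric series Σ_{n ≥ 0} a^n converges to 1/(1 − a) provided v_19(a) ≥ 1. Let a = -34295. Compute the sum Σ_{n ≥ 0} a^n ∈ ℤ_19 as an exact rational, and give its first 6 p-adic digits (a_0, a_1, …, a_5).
Σ a^n = 1/(1 − a) = 1/34296;  first 6 digits = (1, 0, 0, 14, 18, 18)

v_19(a) = 3 ≥ 1, so the series converges in ℤ_19 to 1/(1 − a) = 1/(1 − (-34295)) = 1/34296. Expand this rational in ℤ_19: compute digits iteratively via d_i = x_i mod 19, x_{i+1} = (x_i − d_i)/19. The first 6 digits are (1, 0, 0, 14, 18, 18).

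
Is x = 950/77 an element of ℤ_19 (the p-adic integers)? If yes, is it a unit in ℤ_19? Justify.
x ∈ ℤ_19 but not a unit; v_19(x) = 1 > 0

ℤ_19 = {x ∈ ℚ_19 : v_19(x) ≥ 0} and ℤ_19^× = {x ∈ ℤ_19 : v_19(x) = 0}. Here v_19(950/77) = v_19(num) − v_19(den) = 1; compare against these criteria.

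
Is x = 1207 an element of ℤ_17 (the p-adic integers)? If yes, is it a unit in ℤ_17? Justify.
x ∈ ℤ_17 but not a unit; v_17(x) = 1 > 0

ℤ_17 = {x ∈ ℚ_17 : v_17(x) ≥ 0} and ℤ_17^× = {x ∈ ℤ_17 : v_17(x) = 0}. Here v_17(1207) = v_17(num) − v_17(den) = 1; compare against these criteria.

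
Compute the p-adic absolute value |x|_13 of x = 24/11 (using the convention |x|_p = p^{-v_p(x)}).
|24/11|_13 = 1

Step 1 — compute v_13(x) by factoring powers of 13 out of the numerator and denominator: v_13(24/11) = 0. Step 2 — apply |x|_p = p^{-v_p(x)} = 13^{0} = 1.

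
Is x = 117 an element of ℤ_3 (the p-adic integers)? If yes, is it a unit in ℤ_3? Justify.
x ∈ ℤ_3 but not a unit; v_3(x) = 2 > 0

ℤ_3 = {x ∈ ℚ_3 : v_3(x) ≥ 0} and ℤ_3^× = {x ∈ ℤ_3 : v_3(x) = 0}. Here v_3(117) = v_3(num) − v_3(den) = 2; compare against these criteria.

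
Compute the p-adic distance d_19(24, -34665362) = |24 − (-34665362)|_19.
d_19(24, -34665362) = 1/2476099

Step 1 — x − y = 24 − (-34665362) = 34665386. Step 2 — v_19(34665386) = 5 (factor: 34665386 = (19^5 · 14); the sign does not affect v_p). Step 3 — |x − y|_19 = 19^{-5} = 1/2476099.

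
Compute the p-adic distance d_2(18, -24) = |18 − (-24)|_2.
d_2(18, -24) = 1/2

Step 1 — x − y = 18 − (-24) = 42. Step 2 — v_2(42) = 1 (factor: 42 = (2^1 · 21); the sign does not affect v_p). Step 3 — |x − y|_2 = 2^{-1} = 1/2.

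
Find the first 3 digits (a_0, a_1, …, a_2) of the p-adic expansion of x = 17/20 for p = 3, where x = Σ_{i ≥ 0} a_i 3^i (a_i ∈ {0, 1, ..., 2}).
(a_0, …, a_2) = (1, 1, 1)

v_3(17/20) = 0 (numerator and denominator both coprime to 3), so x ∈ ℤ_3^×. Compute digits iteratively via a_i = x_i mod 3, x_{i+1} = (x_i − a_i)/3, with x_0 = x:
  x_0 = 17/20;  a_0 = 1;  x_1 = (x_0 − 1)/3 = -1/20
  x_1 = -1/20;  a_1 = 1;  x_2 = (x_1 − 1)/3 = -7/20
  x_2 = -7/20;  a_2 = 1;  x_3 = (x_2 − 1)/3 = -9/20
Digits: (1, 1, 1).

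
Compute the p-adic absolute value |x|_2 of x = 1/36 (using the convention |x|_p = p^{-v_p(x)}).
|1/36|_2 = 4

Step 1 — compute v_2(x) by factoring powers of 2 out of the numerator and denominator: v_2(1/36) = -2. Step 2 — apply |x|_p = p^{-v_p(x)} = 2^{2} = 4.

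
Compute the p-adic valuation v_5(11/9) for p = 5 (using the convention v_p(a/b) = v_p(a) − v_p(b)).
v_5(11/9) = 0

Factor powers of 5 from the numerator and denominator of the reduced fraction: 11 = 5^0 · 11 and 9 = 5^0 · 9. Apply v_p(a/b) = v_p(a) − v_p(b): v_5(11/9) = 0 − 0 = 0.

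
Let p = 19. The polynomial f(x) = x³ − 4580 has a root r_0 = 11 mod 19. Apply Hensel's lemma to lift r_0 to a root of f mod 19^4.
r_3 = 66796 (mod 130321)

Hensel: r_{i+1} = r_i − f(r_i)/f′(r_i) mod 19^{i+2}, where f′(x) = 3x². Iterate:
  r_0 = 11 (mod 19)
  r_1 = 11 (mod 361)
  r_2 = 5065 (mod 6859)
  r_3 = 66796 (mod 130321)
Final: r = 66796 with f(r) ≡ 0 mod 19^4.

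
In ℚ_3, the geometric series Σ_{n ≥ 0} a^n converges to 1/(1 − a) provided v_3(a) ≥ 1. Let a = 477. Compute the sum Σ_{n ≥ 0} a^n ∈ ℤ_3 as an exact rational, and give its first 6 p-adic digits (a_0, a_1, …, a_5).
Σ a^n = 1/(1 − a) = -1/476;  first 6 digits = (1, 0, 2, 2, 0, 2)

v_3(a) = 2 ≥ 1, so the series converges in ℤ_3 to 1/(1 − a) = 1/(1 − 477) = -1/476. Expand this rational in ℤ_3: compute digits iteratively via d_i = x_i mod 3, x_{i+1} = (x_i − d_i)/3. The first 6 digits are (1, 0, 2, 2, 0, 2).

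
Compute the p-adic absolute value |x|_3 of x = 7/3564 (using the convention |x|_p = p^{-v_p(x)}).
|7/3564|_3 = 81

Step 1 — compute v_3(x) by factoring powers of 3 out of the numerator and denominator: v_3(7/3564) = -4. Step 2 — apply |x|_p = p^{-v_p(x)} = 3^{4} = 81.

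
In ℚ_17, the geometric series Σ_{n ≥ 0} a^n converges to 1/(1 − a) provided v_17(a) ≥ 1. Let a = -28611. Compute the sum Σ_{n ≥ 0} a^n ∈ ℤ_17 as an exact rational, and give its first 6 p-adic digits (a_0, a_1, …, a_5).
Σ a^n = 1/(1 − a) = 1/28612;  first 6 digits = (1, 0, 3, 11, 8, 15)

v_17(a) = 2 ≥ 1, so the series converges in ℤ_17 to 1/(1 − a) = 1/(1 − (-28611)) = 1/28612. Expand this rational in ℤ_17: compute digits iteratively via d_i = x_i mod 17, x_{i+1} = (x_i − d_i)/17. The first 6 digits are (1, 0, 3, 11, 8, 15).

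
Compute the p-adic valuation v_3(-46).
v_3(-46) = 0

v_3(n) is the largest exponent k such that 3^k divides n. Factor out: -46 = -3^0 · 46. (Sign doesn't affect v_p.) So v_3(-46) = 0.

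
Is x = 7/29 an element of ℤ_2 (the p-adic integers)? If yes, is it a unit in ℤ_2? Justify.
x ∈ ℤ_2^× (unit); v_2(x) = 0

ℤ_2 = {x ∈ ℚ_2 : v_2(x) ≥ 0} and ℤ_2^× = {x ∈ ℤ_2 : v_2(x) = 0}. Here v_2(7/29) = v_2(num) − v_2(den) = 0; compare against these criteria.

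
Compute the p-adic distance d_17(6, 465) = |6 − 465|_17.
d_17(6, 465) = 1/17

Step 1 — x − y = 6 − 465 = -459. Step 2 — v_17(-459) = 1 (factor: -459 = −(17^1 · 27); the sign does not affect v_p). Step 3 — |x − y|_17 = 17^{-1} = 1/17.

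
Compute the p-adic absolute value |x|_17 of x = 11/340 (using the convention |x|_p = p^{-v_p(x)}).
|11/340|_17 = 17

Step 1 — compute v_17(x) by factoring powers of 17 out of the numerator and denominator: v_17(11/340) = -1. Step 2 — apply |x|_p = p^{-v_p(x)} = 17^{1} = 17.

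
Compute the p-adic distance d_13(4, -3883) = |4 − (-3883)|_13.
d_13(4, -3883) = 1/169

Step 1 — x − y = 4 − (-3883) = 3887. Step 2 — v_13(3887) = 2 (factor: 3887 = (13^2 · 23); the sign does not affect v_p). Step 3 — |x − y|_13 = 13^{-2} = 1/169.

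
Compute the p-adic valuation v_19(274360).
v_19(274360) = 3

v_19(n) is the largest exponent k such that 19^k divides n. Factor out: 274360 = 19^3 · 40. (Sign doesn't affect v_p.) So v_19(274360) = 3.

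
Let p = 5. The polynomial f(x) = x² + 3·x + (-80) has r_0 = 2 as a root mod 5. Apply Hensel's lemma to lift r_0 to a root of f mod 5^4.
r_3 = 587 (mod 625)

Hensel: r_{i+1} = r_i − f(r_i)·(f′(r_i))^{-1} mod 5^{i+2}, f′(x) = 2x + 3. Iterate:
  r_0 = 2 (mod 5)
  r_1 = 12 (mod 25)
  r_2 = 87 (mod 125)
  r_3 = 587 (mod 625)
Final: r = 587 satisfies f(r) ≡ 0 mod 5^4.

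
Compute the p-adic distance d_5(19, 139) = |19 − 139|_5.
d_5(19, 139) = 1/5

Step 1 — x − y = 19 − 139 = -120. Step 2 — v_5(-120) = 1 (factor: -120 = −(5^1 · 24); the sign does not affect v_p). Step 3 — |x − y|_5 = 5^{-1} = 1/5.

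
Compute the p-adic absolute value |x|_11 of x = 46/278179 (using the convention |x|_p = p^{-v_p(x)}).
|46/278179|_11 = 14641

Step 1 — compute v_11(x) by factoring powers of 11 out of the numerator and denominator: v_11(46/278179) = -4. Step 2 — apply |x|_p = p^{-v_p(x)} = 11^{4} = 14641.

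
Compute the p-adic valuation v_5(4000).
v_5(4000) = 3

v_5(n) is the largest exponent k such that 5^k divides n. Factor out: 4000 = 5^3 · 32. (Sign doesn't affect v_p.) So v_5(4000) = 3.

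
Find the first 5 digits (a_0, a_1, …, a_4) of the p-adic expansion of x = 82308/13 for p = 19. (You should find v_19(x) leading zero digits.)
(a_0, …, a_4) = (0, 0, 0, 17, 5)

v_19(82308/13) = 3, so a_0 = ... = a_2 = 0. Factor out: x = 19^3 · u with u = 12/13 a unit in ℤ_19. Expand u iteratively via a_{v+i} = u_i mod 19, u_{i+1} = (u_i − a_{v+i})/19:
  u_0 = 12/13;  a_3 = 17;  u_1 = (u_0 − 17)/19 = -11/13
  u_1 = -11/13;  a_4 = 5;  u_2 = (u_1 − 5)/19 = -4/13
Digits: (0, 0, 0, 17, 5).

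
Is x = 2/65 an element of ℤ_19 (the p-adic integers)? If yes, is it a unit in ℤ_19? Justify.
x ∈ ℤ_19^× (unit); v_19(x) = 0

ℤ_19 = {x ∈ ℚ_19 : v_19(x) ≥ 0} and ℤ_19^× = {x ∈ ℤ_19 : v_19(x) = 0}. Here v_19(2/65) = v_19(num) − v_19(den) = 0; compare against these criteria.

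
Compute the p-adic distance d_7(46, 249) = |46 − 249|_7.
d_7(46, 249) = 1/7

Step 1 — x − y = 46 − 249 = -203. Step 2 — v_7(-203) = 1 (factor: -203 = −(7^1 · 29); the sign does not affect v_p). Step 3 — |x − y|_7 = 7^{-1} = 1/7.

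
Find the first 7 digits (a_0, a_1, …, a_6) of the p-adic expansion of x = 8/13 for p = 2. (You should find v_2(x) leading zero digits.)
(a_0, …, a_6) = (0, 0, 0, 1, 0, 1, 0)

v_2(8/13) = 3, so a_0 = ... = a_2 = 0. Factor out: x = 2^3 · u with u = 1/13 a unit in ℤ_2. Expand u iteratively via a_{v+i} = u_i mod 2, u_{i+1} = (u_i − a_{v+i})/2:
  u_0 = 1/13;  a_3 = 1;  u_1 = (u_0 − 1)/2 = -6/13
  u_1 = -6/13;  a_4 = 0;  u_2 = (u_1 − 0)/2 = -3/13
  u_2 = -3/13;  a_5 = 1;  u_3 = (u_2 − 1)/2 = -8/13
  u_3 = -8/13;  a_6 = 0;  u_4 = (u_3 − 0)/2 = -4/13
Digits: (0, 0, 0, 1, 0, 1, 0).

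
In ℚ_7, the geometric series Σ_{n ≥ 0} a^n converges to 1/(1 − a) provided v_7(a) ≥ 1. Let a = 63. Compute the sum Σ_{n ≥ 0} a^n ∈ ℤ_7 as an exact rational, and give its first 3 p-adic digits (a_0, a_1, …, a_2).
Σ a^n = 1/(1 − a) = -1/62;  first 3 digits = (1, 2, 5)

v_7(a) = 1 ≥ 1, so the series converges in ℤ_7 to 1/(1 − a) = 1/(1 − 63) = -1/62. Expand this rational in ℤ_7: compute digits iteratively via d_i = x_i mod 7, x_{i+1} = (x_i − d_i)/7. The first 3 digits are (1, 2, 5).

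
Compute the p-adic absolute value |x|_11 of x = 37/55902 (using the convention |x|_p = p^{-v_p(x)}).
|37/55902|_11 = 1331

Step 1 — compute v_11(x) by factoring powers of 11 out of the numerator and denominator: v_11(37/55902) = -3. Step 2 — apply |x|_p = p^{-v_p(x)} = 11^{3} = 1331.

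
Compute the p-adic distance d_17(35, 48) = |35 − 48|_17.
d_17(35, 48) = 1

Step 1 — x − y = 35 − 48 = -13. Step 2 — v_17(-13) = 0 (factor: -13 = −(17^0 · 13); the sign does not affect v_p). Step 3 — |x − y|_17 = 17^{0} = 1.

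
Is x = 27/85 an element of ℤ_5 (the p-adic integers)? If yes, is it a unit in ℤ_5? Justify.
x ∉ ℤ_5 (v_5(x) = -1 < 0)

ℤ_5 = {x ∈ ℚ_5 : v_5(x) ≥ 0} and ℤ_5^× = {x ∈ ℤ_5 : v_5(x) = 0}. Here v_5(27/85) = v_5(num) − v_5(den) = -1; compare against these criteria.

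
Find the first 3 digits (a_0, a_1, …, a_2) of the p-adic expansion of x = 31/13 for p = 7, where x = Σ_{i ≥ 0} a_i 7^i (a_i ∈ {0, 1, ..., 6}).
(a_0, …, a_2) = (4, 3, 6)

v_7(31/13) = 0 (numerator and denominator both coprime to 7), so x ∈ ℤ_7^×. Compute digits iteratively via a_i = x_i mod 7, x_{i+1} = (x_i − a_i)/7, with x_0 = x:
  x_0 = 31/13;  a_0 = 4;  x_1 = (x_0 − 4)/7 = -3/13
  x_1 = -3/13;  a_1 = 3;  x_2 = (x_1 − 3)/7 = -6/13
  x_2 = -6/13;  a_2 = 6;  x_3 = (x_2 − 6)/7 = -12/13
Digits: (4, 3, 6).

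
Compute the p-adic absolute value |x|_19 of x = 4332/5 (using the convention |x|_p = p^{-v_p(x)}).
|4332/5|_19 = 1/361

Step 1 — compute v_19(x) by factoring powers of 19 out of the numerator and denominator: v_19(4332/5) = 2. Step 2 — apply |x|_p = p^{-v_p(x)} = 19^{-2} = 1/361.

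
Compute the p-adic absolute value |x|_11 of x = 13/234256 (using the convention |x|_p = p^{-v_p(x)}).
|13/234256|_11 = 14641

Step 1 — compute v_11(x) by factoring powers of 11 out of the numerator and denominator: v_11(13/234256) = -4. Step 2 — apply |x|_p = p^{-v_p(x)} = 11^{4} = 14641.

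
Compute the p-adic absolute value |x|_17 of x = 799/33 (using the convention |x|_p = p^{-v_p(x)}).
|799/33|_17 = 1/17

Step 1 — compute v_17(x) by factoring powers of 17 out of the numerator and denominator: v_17(799/33) = 1. Step 2 — apply |x|_p = p^{-v_p(x)} = 17^{-1} = 1/17.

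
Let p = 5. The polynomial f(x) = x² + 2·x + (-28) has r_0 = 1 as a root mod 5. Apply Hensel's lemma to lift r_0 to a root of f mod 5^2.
r_1 = 1 (mod 25)

Hensel: r_{i+1} = r_i − f(r_i)·(f′(r_i))^{-1} mod 5^{i+2}, f′(x) = 2x + 2. Iterate:
  r_0 = 1 (mod 5)
  r_1 = 1 (mod 25)
Final: r = 1 satisfies f(r) ≡ 0 mod 5^2.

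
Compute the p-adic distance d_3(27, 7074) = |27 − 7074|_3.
d_3(27, 7074) = 1/243

Step 1 — x − y = 27 − 7074 = -7047. Step 2 — v_3(-7047) = 5 (factor: -7047 = −(3^5 · 29); the sign does not affect v_p). Step 3 — |x − y|_3 = 3^{-5} = 1/243.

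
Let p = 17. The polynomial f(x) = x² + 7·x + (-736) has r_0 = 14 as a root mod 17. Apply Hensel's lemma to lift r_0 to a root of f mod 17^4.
r_3 = 79931 (mod 83521)

Hensel: r_{i+1} = r_i − f(r_i)·(f′(r_i))^{-1} mod 17^{i+2}, f′(x) = 2x + 7. Iterate:
  r_0 = 14 (mod 17)
  r_1 = 167 (mod 289)
  r_2 = 1323 (mod 4913)
  r_3 = 79931 (mod 83521)
Final: r = 79931 satisfies f(r) ≡ 0 mod 17^4.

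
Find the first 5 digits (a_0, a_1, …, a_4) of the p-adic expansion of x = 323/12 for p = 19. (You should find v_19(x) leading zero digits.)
(a_0, …, a_4) = (0, 3, 11, 1, 11)

v_19(323/12) = 1, so a_0 = ... = a_0 = 0. Factor out: x = 19^1 · u with u = 17/12 a unit in ℤ_19. Expand u iteratively via a_{v+i} = u_i mod 19, u_{i+1} = (u_i − a_{v+i})/19:
  u_0 = 17/12;  a_1 = 3;  u_1 = (u_0 − 3)/19 = -1/12
  u_1 = -1/12;  a_2 = 11;  u_2 = (u_1 − 11)/19 = -7/12
  u_2 = -7/12;  a_3 = 1;  u_3 = (u_2 − 1)/19 = -1/12
  u_3 = -1/12;  a_4 = 11;  u_4 = (u_3 − 11)/19 = -7/12
Digits: (0, 3, 11, 1, 11).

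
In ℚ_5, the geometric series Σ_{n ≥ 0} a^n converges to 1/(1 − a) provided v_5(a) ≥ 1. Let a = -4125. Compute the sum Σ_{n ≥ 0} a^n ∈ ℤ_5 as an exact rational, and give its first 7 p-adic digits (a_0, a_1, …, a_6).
Σ a^n = 1/(1 − a) = 1/4126;  first 7 digits = (1, 0, 0, 2, 3, 3, 3)

v_5(a) = 3 ≥ 1, so the series converges in ℤ_5 to 1/(1 − a) = 1/(1 − (-4125)) = 1/4126. Expand this rational in ℤ_5: compute digits iteratively via d_i = x_i mod 5, x_{i+1} = (x_i − d_i)/5. The first 7 digits are (1, 0, 0, 2, 3, 3, 3).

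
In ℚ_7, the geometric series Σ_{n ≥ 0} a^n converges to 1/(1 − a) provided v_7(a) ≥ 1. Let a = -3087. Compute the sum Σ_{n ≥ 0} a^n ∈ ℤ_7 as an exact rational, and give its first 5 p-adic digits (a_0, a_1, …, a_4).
Σ a^n = 1/(1 − a) = 1/3088;  first 5 digits = (1, 0, 0, 5, 5)

v_7(a) = 3 ≥ 1, so the series converges in ℤ_7 to 1/(1 − a) = 1/(1 − (-3087)) = 1/3088. Expand this rational in ℤ_7: compute digits iteratively via d_i = x_i mod 7, x_{i+1} = (x_i − d_i)/7. The first 5 digits are (1, 0, 0, 5, 5).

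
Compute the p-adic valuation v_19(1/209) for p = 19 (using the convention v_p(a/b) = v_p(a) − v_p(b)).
v_19(1/209) = -1

Factor powers of 19 from the numerator and denominator of the reduced fraction: 1 = 19^0 · 1 and 209 = 19^1 · 11. Apply v_p(a/b) = v_p(a) − v_p(b): v_19(1/209) = 0 − 1 = -1.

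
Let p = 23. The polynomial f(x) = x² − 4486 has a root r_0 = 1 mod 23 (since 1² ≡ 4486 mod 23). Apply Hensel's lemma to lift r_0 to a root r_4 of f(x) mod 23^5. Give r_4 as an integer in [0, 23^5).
r_4 = 826161 (mod 6436343)

Hensel's recurrence: r_{i+1} = r_i − f(r_i)·(f′(r_i))^{-1} mod 23^{i+2}, with f′(x) = 2x. Iterate:
  r_0 = 1 (mod 23)
  r_1 = 392 (mod 529)
  r_2 = 10972 (mod 12167)
  r_3 = 266479 (mod 279841)
  r_4 = 826161 (mod 6436343)
Final: r_4 = 826161, and one checks f(r_4) ≡ 0 mod 23^5.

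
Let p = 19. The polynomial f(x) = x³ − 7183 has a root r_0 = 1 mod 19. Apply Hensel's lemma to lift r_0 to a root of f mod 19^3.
r_2 = 5283 (mod 6859)

Hensel: r_{i+1} = r_i − f(r_i)/f′(r_i) mod 19^{i+2}, where f′(x) = 3x². Iterate:
  r_0 = 1 (mod 19)
  r_1 = 229 (mod 361)
  r_2 = 5283 (mod 6859)
Final: r = 5283 with f(r) ≡ 0 mod 19^3.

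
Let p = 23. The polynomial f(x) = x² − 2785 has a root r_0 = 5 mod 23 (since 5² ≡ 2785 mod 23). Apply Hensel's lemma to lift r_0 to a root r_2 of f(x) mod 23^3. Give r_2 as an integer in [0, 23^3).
r_2 = 2397 (mod 12167)

Hensel's recurrence: r_{i+1} = r_i − f(r_i)·(f′(r_i))^{-1} mod 23^{i+2}, with f′(x) = 2x. Iterate:
  r_0 = 5 (mod 23)
  r_1 = 281 (mod 529)
  r_2 = 2397 (mod 12167)
Final: r_2 = 2397, and one checks f(r_2) ≡ 0 mod 23^3.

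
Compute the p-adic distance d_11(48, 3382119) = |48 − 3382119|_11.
d_11(48, 3382119) = 1/161051

Step 1 — x − y = 48 − 3382119 = -3382071. Step 2 — v_11(-3382071) = 5 (factor: -3382071 = −(11^5 · 21); the sign does not affect v_p). Step 3 — |x − y|_11 = 11^{-5} = 1/161051.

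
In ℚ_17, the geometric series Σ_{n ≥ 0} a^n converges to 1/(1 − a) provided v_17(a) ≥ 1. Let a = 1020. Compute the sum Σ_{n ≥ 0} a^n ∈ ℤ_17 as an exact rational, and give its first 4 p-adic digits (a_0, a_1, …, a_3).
Σ a^n = 1/(1 − a) = -1/1019;  first 4 digits = (1, 9, 16, 5)

v_17(a) = 1 ≥ 1, so the series converges in ℤ_17 to 1/(1 − a) = 1/(1 − 1020) = -1/1019. Expand this rational in ℤ_17: compute digits iteratively via d_i = x_i mod 17, x_{i+1} = (x_i − d_i)/17. The first 4 digits are (1, 9, 16, 5).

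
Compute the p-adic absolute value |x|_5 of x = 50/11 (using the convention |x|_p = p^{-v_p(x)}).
|50/11|_5 = 1/25

Step 1 — compute v_5(x) by factoring powers of 5 out of the numerator and denominator: v_5(50/11) = 2. Step 2 — apply |x|_p = p^{-v_p(x)} = 5^{-2} = 1/25.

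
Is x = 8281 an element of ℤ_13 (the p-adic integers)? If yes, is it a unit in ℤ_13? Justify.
x ∈ ℤ_13 but not a unit; v_13(x) = 2 > 0

ℤ_13 = {x ∈ ℚ_13 : v_13(x) ≥ 0} and ℤ_13^× = {x ∈ ℤ_13 : v_13(x) = 0}. Here v_13(8281) = v_13(num) − v_13(den) = 2; compare against these criteria.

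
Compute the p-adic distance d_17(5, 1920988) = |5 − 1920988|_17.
d_17(5, 1920988) = 1/83521

Step 1 — x − y = 5 − 1920988 = -1920983. Step 2 — v_17(-1920983) = 4 (factor: -1920983 = −(17^4 · 23); the sign does not affect v_p). Step 3 — |x − y|_17 = 17^{-4} = 1/83521.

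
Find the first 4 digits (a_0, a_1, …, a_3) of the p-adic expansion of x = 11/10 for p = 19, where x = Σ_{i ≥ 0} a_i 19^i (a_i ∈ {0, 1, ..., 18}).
(a_0, …, a_3) = (3, 17, 1, 17)

v_19(11/10) = 0 (numerator and denominator both coprime to 19), so x ∈ ℤ_19^×. Compute digits iteratively via a_i = x_i mod 19, x_{i+1} = (x_i − a_i)/19, with x_0 = x:
  x_0 = 11/10;  a_0 = 3;  x_1 = (x_0 − 3)/19 = -1/10
  x_1 = -1/10;  a_1 = 17;  x_2 = (x_1 − 17)/19 = -9/10
  x_2 = -9/10;  a_2 = 1;  x_3 = (x_2 − 1)/19 = -1/10
  x_3 = -1/10;  a_3 = 17;  x_4 = (x_3 − 17)/19 = -9/10
Digits: (3, 17, 1, 17).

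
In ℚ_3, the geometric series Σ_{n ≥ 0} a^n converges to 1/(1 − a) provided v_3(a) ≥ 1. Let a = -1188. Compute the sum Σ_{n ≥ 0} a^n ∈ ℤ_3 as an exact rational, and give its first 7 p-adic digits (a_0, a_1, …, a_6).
Σ a^n = 1/(1 − a) = 1/1189;  first 7 digits = (1, 0, 0, 1, 0, 1, 2)

v_3(a) = 3 ≥ 1, so the series converges in ℤ_3 to 1/(1 − a) = 1/(1 − (-1188)) = 1/1189. Expand this rational in ℤ_3: compute digits iteratively via d_i = x_i mod 3, x_{i+1} = (x_i − d_i)/3. The first 7 digits are (1, 0, 0, 1, 0, 1, 2).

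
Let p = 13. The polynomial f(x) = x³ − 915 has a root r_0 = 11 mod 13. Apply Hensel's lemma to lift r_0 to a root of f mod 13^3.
r_2 = 1103 (mod 2197)

Hensel: r_{i+1} = r_i − f(r_i)/f′(r_i) mod 13^{i+2}, where f′(x) = 3x². Iterate:
  r_0 = 11 (mod 13)
  r_1 = 89 (mod 169)
  r_2 = 1103 (mod 2197)
Final: r = 1103 with f(r) ≡ 0 mod 13^3.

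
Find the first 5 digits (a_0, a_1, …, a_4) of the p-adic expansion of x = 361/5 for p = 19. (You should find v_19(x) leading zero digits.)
(a_0, …, a_4) = (0, 0, 4, 15, 3)

v_19(361/5) = 2, so a_0 = ... = a_1 = 0. Factor out: x = 19^2 · u with u = 1/5 a unit in ℤ_19. Expand u iteratively via a_{v+i} = u_i mod 19, u_{i+1} = (u_i − a_{v+i})/19:
  u_0 = 1/5;  a_2 = 4;  u_1 = (u_0 − 4)/19 = -1/5
  u_1 = -1/5;  a_3 = 15;  u_2 = (u_1 − 15)/19 = -4/5
  u_2 = -4/5;  a_4 = 3;  u_3 = (u_2 − 3)/19 = -1/5
Digits: (0, 0, 4, 15, 3).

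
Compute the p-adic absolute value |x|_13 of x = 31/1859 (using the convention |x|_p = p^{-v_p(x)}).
|31/1859|_13 = 169

Step 1 — compute v_13(x) by factoring powers of 13 out of the numerator and denominator: v_13(31/1859) = -2. Step 2 — apply |x|_p = p^{-v_p(x)} = 13^{2} = 169.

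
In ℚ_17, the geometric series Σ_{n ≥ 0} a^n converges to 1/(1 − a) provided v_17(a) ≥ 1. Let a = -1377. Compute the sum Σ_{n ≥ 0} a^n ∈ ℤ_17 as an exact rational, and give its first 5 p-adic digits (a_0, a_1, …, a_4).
Σ a^n = 1/(1 − a) = 1/1378;  first 5 digits = (1, 4, 11, 7, 8)

v_17(a) = 1 ≥ 1, so the series converges in ℤ_17 to 1/(1 − a) = 1/(1 − (-1377)) = 1/1378. Expand this rational in ℤ_17: compute digits iteratively via d_i = x_i mod 17, x_{i+1} = (x_i − d_i)/17. The first 5 digits are (1, 4, 11, 7, 8).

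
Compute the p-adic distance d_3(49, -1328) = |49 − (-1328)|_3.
d_3(49, -1328) = 1/81

Step 1 — x − y = 49 − (-1328) = 1377. Step 2 — v_3(1377) = 4 (factor: 1377 = (3^4 · 17); the sign does not affect v_p). Step 3 — |x − y|_3 = 3^{-4} = 1/81.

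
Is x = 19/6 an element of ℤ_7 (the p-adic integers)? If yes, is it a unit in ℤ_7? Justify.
x ∈ ℤ_7^× (unit); v_7(x) = 0

ℤ_7 = {x ∈ ℚ_7 : v_7(x) ≥ 0} and ℤ_7^× = {x ∈ ℤ_7 : v_7(x) = 0}. Here v_7(19/6) = v_7(num) − v_7(den) = 0; compare against these criteria.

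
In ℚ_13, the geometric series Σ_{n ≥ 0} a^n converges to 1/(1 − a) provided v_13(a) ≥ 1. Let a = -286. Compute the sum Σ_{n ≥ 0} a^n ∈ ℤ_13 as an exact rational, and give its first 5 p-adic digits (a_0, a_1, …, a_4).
Σ a^n = 1/(1 − a) = 1/287;  first 5 digits = (1, 4, 1, 10, 11)

v_13(a) = 1 ≥ 1, so the series converges in ℤ_13 to 1/(1 − a) = 1/(1 − (-286)) = 1/287. Expand this rational in ℤ_13: compute digits iteratively via d_i = x_i mod 13, x_{i+1} = (x_i − d_i)/13. The first 5 digits are (1, 4, 1, 10, 11).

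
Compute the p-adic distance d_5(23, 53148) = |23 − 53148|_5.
d_5(23, 53148) = 1/3125

Step 1 — x − y = 23 − 53148 = -53125. Step 2 — v_5(-53125) = 5 (factor: -53125 = −(5^5 · 17); the sign does not affect v_p). Step 3 — |x − y|_5 = 5^{-5} = 1/3125.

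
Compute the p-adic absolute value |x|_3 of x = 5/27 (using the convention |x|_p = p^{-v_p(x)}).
|5/27|_3 = 27

Step 1 — compute v_3(x) by factoring powers of 3 out of the numerator and denominator: v_3(5/27) = -3. Step 2 — apply |x|_p = p^{-v_p(x)} = 3^{3} = 27.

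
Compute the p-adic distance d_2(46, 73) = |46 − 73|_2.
d_2(46, 73) = 1

Step 1 — x − y = 46 − 73 = -27. Step 2 — v_2(-27) = 0 (factor: -27 = −(2^0 · 27); the sign does not affect v_p). Step 3 — |x − y|_2 = 2^{0} = 1.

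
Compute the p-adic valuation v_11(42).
v_11(42) = 0

v_11(n) is the largest exponent k such that 11^k divides n. Factor out: 42 = 11^0 · 42. (Sign doesn't affect v_p.) So v_11(42) = 0.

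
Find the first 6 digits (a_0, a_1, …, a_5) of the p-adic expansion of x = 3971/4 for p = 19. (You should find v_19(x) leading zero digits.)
(a_0, …, a_5) = (0, 0, 17, 4, 14, 4)

v_19(3971/4) = 2, so a_0 = ... = a_1 = 0. Factor out: x = 19^2 · u with u = 11/4 a unit in ℤ_19. Expand u iteratively via a_{v+i} = u_i mod 19, u_{i+1} = (u_i − a_{v+i})/19:
  u_0 = 11/4;  a_2 = 17;  u_1 = (u_0 − 17)/19 = -3/4
  u_1 = -3/4;  a_3 = 4;  u_2 = (u_1 − 4)/19 = -1/4
  u_2 = -1/4;  a_4 = 14;  u_3 = (u_2 − 14)/19 = -3/4
  u_3 = -3/4;  a_5 = 4;  u_4 = (u_3 − 4)/19 = -1/4
Digits: (0, 0, 17, 4, 14, 4).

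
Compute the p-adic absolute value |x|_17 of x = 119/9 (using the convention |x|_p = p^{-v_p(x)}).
|119/9|_17 = 1/17

Step 1 — compute v_17(x) by factoring powers of 17 out of the numerator and denominator: v_17(119/9) = 1. Step 2 — apply |x|_p = p^{-v_p(x)} = 17^{-1} = 1/17.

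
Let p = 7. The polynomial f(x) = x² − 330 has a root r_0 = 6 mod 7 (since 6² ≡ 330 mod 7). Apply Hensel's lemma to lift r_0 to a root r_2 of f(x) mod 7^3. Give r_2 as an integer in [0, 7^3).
r_2 = 202 (mod 343)

Hensel's recurrence: r_{i+1} = r_i − f(r_i)·(f′(r_i))^{-1} mod 7^{i+2}, with f′(x) = 2x. Iterate:
  r_0 = 6 (mod 7)
  r_1 = 6 (mod 49)
  r_2 = 202 (mod 343)
Final: r_2 = 202, and one checks f(r_2) ≡ 0 mod 7^3.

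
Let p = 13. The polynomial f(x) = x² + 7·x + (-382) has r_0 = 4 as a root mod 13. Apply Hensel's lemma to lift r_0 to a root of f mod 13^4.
r_3 = 13355 (mod 28561)

Hensel: r_{i+1} = r_i − f(r_i)·(f′(r_i))^{-1} mod 13^{i+2}, f′(x) = 2x + 7. Iterate:
  r_0 = 4 (mod 13)
  r_1 = 4 (mod 169)
  r_2 = 173 (mod 2197)
  r_3 = 13355 (mod 28561)
Final: r = 13355 satisfies f(r) ≡ 0 mod 13^4.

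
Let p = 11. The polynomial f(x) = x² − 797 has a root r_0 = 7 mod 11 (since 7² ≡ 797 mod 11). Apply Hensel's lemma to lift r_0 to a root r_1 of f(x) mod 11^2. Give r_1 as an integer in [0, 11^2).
r_1 = 95 (mod 121)

Hensel's recurrence: r_{i+1} = r_i − f(r_i)·(f′(r_i))^{-1} mod 11^{i+2}, with f′(x) = 2x. Iterate:
  r_0 = 7 (mod 11)
  r_1 = 95 (mod 121)
Final: r_1 = 95, and one checks f(r_1) ≡ 0 mod 11^2.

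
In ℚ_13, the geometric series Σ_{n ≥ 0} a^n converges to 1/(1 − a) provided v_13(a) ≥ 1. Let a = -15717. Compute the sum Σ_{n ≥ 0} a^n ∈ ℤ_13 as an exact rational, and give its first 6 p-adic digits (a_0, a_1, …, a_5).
Σ a^n = 1/(1 − a) = 1/15718;  first 6 digits = (1, 0, 11, 5, 3, 2)

v_13(a) = 2 ≥ 1, so the series converges in ℤ_13 to 1/(1 − a) = 1/(1 − (-15717)) = 1/15718. Expand this rational in ℤ_13: compute digits iteratively via d_i = x_i mod 13, x_{i+1} = (x_i − d_i)/13. The first 6 digits are (1, 0, 11, 5, 3, 2).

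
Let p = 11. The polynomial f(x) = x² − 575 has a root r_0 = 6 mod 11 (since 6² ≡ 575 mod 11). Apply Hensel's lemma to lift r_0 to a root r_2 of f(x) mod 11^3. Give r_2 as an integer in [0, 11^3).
r_2 = 908 (mod 1331)

Hensel's recurrence: r_{i+1} = r_i − f(r_i)·(f′(r_i))^{-1} mod 11^{i+2}, with f′(x) = 2x. Iterate:
  r_0 = 6 (mod 11)
  r_1 = 61 (mod 121)
  r_2 = 908 (mod 1331)
Final: r_2 = 908, and one checks f(r_2) ≡ 0 mod 11^3.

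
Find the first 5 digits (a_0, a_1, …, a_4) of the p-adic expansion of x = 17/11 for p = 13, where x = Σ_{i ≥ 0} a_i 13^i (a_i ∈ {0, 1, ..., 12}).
(a_0, …, a_4) = (11, 4, 2, 1, 7)

v_13(17/11) = 0 (numerator and denominator both coprime to 13), so x ∈ ℤ_13^×. Compute digits iteratively via a_i = x_i mod 13, x_{i+1} = (x_i − a_i)/13, with x_0 = x:
  x_0 = 17/11;  a_0 = 11;  x_1 = (x_0 − 11)/13 = -8/11
  x_1 = -8/11;  a_1 = 4;  x_2 = (x_1 − 4)/13 = -4/11
  x_2 = -4/11;  a_2 = 2;  x_3 = (x_2 − 2)/13 = -2/11
  x_3 = -2/11;  a_3 = 1;  x_4 = (x_3 − 1)/13 = -1/11
  x_4 = -1/11;  a_4 = 7;  x_5 = (x_4 − 7)/13 = -6/11
Digits: (11, 4, 2, 1, 7).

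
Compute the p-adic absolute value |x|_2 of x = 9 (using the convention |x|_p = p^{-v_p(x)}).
|9|_2 = 1

Step 1 — compute v_2(x) by factoring powers of 2 out of the numerator and denominator: v_2(9) = 0. Step 2 — apply |x|_p = p^{-v_p(x)} = 2^{0} = 1.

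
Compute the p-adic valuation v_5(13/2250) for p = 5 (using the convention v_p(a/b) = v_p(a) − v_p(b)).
v_5(13/2250) = -3

Factor powers of 5 from the numerator and denominator of the reduced fraction: 13 = 5^0 · 13 and 2250 = 5^3 · 18. Apply v_p(a/b) = v_p(a) − v_p(b): v_5(13/2250) = 0 − 3 = -3.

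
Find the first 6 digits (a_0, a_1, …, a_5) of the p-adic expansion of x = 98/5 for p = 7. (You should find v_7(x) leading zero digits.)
(a_0, …, a_5) = (0, 0, 6, 2, 1, 4)

v_7(98/5) = 2, so a_0 = ... = a_1 = 0. Factor out: x = 7^2 · u with u = 2/5 a unit in ℤ_7. Expand u iteratively via a_{v+i} = u_i mod 7, u_{i+1} = (u_i − a_{v+i})/7:
  u_0 = 2/5;  a_2 = 6;  u_1 = (u_0 − 6)/7 = -4/5
  u_1 = -4/5;  a_3 = 2;  u_2 = (u_1 − 2)/7 = -2/5
  u_2 = -2/5;  a_4 = 1;  u_3 = (u_2 − 1)/7 = -1/5
  u_3 = -1/5;  a_5 = 4;  u_4 = (u_3 − 4)/7 = -3/5
Digits: (0, 0, 6, 2, 1, 4).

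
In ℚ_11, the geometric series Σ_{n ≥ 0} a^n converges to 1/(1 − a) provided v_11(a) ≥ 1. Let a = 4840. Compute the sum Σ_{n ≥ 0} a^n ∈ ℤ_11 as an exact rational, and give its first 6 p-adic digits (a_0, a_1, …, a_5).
Σ a^n = 1/(1 − a) = -1/4839;  first 6 digits = (1, 0, 7, 3, 5, 2)

v_11(a) = 2 ≥ 1, so the series converges in ℤ_11 to 1/(1 − a) = 1/(1 − 4840) = -1/4839. Expand this rational in ℤ_11: compute digits iteratively via d_i = x_i mod 11, x_{i+1} = (x_i − d_i)/11. The first 6 digits are (1, 0, 7, 3, 5, 2).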